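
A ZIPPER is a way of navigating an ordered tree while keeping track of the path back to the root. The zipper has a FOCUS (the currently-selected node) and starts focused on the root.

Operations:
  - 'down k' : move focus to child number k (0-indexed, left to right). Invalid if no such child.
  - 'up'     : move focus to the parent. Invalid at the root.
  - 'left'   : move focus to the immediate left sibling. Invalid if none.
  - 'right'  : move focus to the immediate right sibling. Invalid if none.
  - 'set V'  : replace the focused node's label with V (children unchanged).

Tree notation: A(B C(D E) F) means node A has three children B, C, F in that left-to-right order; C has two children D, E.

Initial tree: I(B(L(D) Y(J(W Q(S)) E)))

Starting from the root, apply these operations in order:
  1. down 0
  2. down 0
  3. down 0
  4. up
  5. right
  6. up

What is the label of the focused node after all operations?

Step 1 (down 0): focus=B path=0 depth=1 children=['L', 'Y'] left=[] right=[] parent=I
Step 2 (down 0): focus=L path=0/0 depth=2 children=['D'] left=[] right=['Y'] parent=B
Step 3 (down 0): focus=D path=0/0/0 depth=3 children=[] left=[] right=[] parent=L
Step 4 (up): focus=L path=0/0 depth=2 children=['D'] left=[] right=['Y'] parent=B
Step 5 (right): focus=Y path=0/1 depth=2 children=['J', 'E'] left=['L'] right=[] parent=B
Step 6 (up): focus=B path=0 depth=1 children=['L', 'Y'] left=[] right=[] parent=I

Answer: B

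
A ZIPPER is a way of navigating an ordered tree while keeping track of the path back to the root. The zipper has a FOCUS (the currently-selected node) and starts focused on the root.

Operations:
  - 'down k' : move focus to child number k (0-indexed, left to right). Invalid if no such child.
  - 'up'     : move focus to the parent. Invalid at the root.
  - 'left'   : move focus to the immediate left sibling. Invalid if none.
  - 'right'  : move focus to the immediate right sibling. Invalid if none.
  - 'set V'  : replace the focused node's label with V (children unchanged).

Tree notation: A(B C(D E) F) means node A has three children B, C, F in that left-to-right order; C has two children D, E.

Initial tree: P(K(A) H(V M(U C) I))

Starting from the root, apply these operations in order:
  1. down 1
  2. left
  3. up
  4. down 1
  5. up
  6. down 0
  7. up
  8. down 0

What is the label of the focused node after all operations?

Answer: K

Derivation:
Step 1 (down 1): focus=H path=1 depth=1 children=['V', 'M', 'I'] left=['K'] right=[] parent=P
Step 2 (left): focus=K path=0 depth=1 children=['A'] left=[] right=['H'] parent=P
Step 3 (up): focus=P path=root depth=0 children=['K', 'H'] (at root)
Step 4 (down 1): focus=H path=1 depth=1 children=['V', 'M', 'I'] left=['K'] right=[] parent=P
Step 5 (up): focus=P path=root depth=0 children=['K', 'H'] (at root)
Step 6 (down 0): focus=K path=0 depth=1 children=['A'] left=[] right=['H'] parent=P
Step 7 (up): focus=P path=root depth=0 children=['K', 'H'] (at root)
Step 8 (down 0): focus=K path=0 depth=1 children=['A'] left=[] right=['H'] parent=P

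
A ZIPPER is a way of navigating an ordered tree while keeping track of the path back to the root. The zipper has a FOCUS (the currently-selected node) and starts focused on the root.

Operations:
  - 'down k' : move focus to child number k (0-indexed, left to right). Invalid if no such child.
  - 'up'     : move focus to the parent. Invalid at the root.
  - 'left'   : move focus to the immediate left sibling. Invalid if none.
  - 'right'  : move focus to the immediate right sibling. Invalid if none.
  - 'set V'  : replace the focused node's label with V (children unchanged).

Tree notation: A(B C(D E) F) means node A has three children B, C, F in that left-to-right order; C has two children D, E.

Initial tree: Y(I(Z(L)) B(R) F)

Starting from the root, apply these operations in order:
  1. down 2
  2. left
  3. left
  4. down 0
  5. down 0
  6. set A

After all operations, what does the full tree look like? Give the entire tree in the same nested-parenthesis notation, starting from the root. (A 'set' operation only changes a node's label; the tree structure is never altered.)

Step 1 (down 2): focus=F path=2 depth=1 children=[] left=['I', 'B'] right=[] parent=Y
Step 2 (left): focus=B path=1 depth=1 children=['R'] left=['I'] right=['F'] parent=Y
Step 3 (left): focus=I path=0 depth=1 children=['Z'] left=[] right=['B', 'F'] parent=Y
Step 4 (down 0): focus=Z path=0/0 depth=2 children=['L'] left=[] right=[] parent=I
Step 5 (down 0): focus=L path=0/0/0 depth=3 children=[] left=[] right=[] parent=Z
Step 6 (set A): focus=A path=0/0/0 depth=3 children=[] left=[] right=[] parent=Z

Answer: Y(I(Z(A)) B(R) F)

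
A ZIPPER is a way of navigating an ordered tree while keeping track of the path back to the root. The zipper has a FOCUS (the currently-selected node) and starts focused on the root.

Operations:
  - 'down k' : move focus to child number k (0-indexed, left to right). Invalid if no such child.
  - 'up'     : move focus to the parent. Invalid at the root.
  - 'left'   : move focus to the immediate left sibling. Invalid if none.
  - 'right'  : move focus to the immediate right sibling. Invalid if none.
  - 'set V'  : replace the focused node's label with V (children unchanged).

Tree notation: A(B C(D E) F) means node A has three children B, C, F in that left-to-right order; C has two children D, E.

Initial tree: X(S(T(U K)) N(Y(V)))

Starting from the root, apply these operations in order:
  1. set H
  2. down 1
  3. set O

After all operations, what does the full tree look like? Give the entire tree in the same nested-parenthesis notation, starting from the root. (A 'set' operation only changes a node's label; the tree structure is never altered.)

Answer: H(S(T(U K)) O(Y(V)))

Derivation:
Step 1 (set H): focus=H path=root depth=0 children=['S', 'N'] (at root)
Step 2 (down 1): focus=N path=1 depth=1 children=['Y'] left=['S'] right=[] parent=H
Step 3 (set O): focus=O path=1 depth=1 children=['Y'] left=['S'] right=[] parent=H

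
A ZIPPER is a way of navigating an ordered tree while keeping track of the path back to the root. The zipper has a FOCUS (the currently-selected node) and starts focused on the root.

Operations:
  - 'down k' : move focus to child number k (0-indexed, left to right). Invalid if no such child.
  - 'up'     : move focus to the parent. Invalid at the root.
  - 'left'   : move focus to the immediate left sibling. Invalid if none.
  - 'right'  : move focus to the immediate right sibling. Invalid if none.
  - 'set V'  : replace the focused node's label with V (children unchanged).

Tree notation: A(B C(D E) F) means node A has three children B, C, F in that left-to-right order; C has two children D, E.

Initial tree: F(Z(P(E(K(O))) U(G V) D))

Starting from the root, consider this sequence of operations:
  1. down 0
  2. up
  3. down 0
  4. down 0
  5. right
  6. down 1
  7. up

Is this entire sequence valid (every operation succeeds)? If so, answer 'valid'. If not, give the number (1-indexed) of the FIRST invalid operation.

Answer: valid

Derivation:
Step 1 (down 0): focus=Z path=0 depth=1 children=['P', 'U', 'D'] left=[] right=[] parent=F
Step 2 (up): focus=F path=root depth=0 children=['Z'] (at root)
Step 3 (down 0): focus=Z path=0 depth=1 children=['P', 'U', 'D'] left=[] right=[] parent=F
Step 4 (down 0): focus=P path=0/0 depth=2 children=['E'] left=[] right=['U', 'D'] parent=Z
Step 5 (right): focus=U path=0/1 depth=2 children=['G', 'V'] left=['P'] right=['D'] parent=Z
Step 6 (down 1): focus=V path=0/1/1 depth=3 children=[] left=['G'] right=[] parent=U
Step 7 (up): focus=U path=0/1 depth=2 children=['G', 'V'] left=['P'] right=['D'] parent=Z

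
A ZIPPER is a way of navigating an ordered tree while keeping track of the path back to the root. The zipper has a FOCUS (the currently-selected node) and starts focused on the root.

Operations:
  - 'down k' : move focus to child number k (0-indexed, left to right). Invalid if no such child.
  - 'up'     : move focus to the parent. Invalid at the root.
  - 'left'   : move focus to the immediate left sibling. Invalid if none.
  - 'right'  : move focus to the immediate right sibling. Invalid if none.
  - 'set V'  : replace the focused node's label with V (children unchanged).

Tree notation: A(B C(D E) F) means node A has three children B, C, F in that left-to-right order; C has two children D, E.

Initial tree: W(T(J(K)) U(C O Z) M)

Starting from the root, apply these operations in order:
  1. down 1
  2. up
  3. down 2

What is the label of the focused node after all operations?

Answer: M

Derivation:
Step 1 (down 1): focus=U path=1 depth=1 children=['C', 'O', 'Z'] left=['T'] right=['M'] parent=W
Step 2 (up): focus=W path=root depth=0 children=['T', 'U', 'M'] (at root)
Step 3 (down 2): focus=M path=2 depth=1 children=[] left=['T', 'U'] right=[] parent=W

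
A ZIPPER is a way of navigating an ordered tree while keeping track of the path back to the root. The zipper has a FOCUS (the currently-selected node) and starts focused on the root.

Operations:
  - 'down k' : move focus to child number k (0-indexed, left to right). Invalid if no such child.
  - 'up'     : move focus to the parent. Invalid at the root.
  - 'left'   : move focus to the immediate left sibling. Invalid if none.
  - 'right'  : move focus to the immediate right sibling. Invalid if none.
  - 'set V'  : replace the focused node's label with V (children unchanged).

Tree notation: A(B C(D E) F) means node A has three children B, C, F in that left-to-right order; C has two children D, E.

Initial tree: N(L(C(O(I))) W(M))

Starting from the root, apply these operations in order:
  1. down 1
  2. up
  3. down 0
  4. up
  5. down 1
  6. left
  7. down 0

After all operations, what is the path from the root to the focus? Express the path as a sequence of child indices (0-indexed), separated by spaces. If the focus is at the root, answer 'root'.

Answer: 0 0

Derivation:
Step 1 (down 1): focus=W path=1 depth=1 children=['M'] left=['L'] right=[] parent=N
Step 2 (up): focus=N path=root depth=0 children=['L', 'W'] (at root)
Step 3 (down 0): focus=L path=0 depth=1 children=['C'] left=[] right=['W'] parent=N
Step 4 (up): focus=N path=root depth=0 children=['L', 'W'] (at root)
Step 5 (down 1): focus=W path=1 depth=1 children=['M'] left=['L'] right=[] parent=N
Step 6 (left): focus=L path=0 depth=1 children=['C'] left=[] right=['W'] parent=N
Step 7 (down 0): focus=C path=0/0 depth=2 children=['O'] left=[] right=[] parent=L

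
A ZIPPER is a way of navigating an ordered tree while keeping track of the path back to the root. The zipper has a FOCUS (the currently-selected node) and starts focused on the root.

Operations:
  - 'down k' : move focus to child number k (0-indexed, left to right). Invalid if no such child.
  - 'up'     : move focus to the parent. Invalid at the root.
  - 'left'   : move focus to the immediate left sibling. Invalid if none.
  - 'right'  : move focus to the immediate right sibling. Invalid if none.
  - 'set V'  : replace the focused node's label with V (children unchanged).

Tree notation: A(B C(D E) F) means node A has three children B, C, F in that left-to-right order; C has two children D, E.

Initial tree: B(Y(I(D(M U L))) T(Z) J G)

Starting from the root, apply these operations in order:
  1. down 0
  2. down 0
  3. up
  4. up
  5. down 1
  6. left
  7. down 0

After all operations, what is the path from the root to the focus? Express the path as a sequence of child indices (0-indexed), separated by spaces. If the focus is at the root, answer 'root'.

Step 1 (down 0): focus=Y path=0 depth=1 children=['I'] left=[] right=['T', 'J', 'G'] parent=B
Step 2 (down 0): focus=I path=0/0 depth=2 children=['D'] left=[] right=[] parent=Y
Step 3 (up): focus=Y path=0 depth=1 children=['I'] left=[] right=['T', 'J', 'G'] parent=B
Step 4 (up): focus=B path=root depth=0 children=['Y', 'T', 'J', 'G'] (at root)
Step 5 (down 1): focus=T path=1 depth=1 children=['Z'] left=['Y'] right=['J', 'G'] parent=B
Step 6 (left): focus=Y path=0 depth=1 children=['I'] left=[] right=['T', 'J', 'G'] parent=B
Step 7 (down 0): focus=I path=0/0 depth=2 children=['D'] left=[] right=[] parent=Y

Answer: 0 0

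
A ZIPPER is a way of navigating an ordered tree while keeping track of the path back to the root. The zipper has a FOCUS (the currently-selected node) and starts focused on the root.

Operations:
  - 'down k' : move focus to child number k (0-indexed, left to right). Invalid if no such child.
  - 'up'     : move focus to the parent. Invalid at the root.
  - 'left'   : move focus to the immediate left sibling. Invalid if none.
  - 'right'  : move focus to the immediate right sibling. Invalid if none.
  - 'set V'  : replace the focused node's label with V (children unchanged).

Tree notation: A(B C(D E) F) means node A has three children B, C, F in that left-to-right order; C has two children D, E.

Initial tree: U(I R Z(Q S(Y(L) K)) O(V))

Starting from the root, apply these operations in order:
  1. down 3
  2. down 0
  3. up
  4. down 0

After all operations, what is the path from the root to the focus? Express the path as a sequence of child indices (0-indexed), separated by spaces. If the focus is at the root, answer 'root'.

Answer: 3 0

Derivation:
Step 1 (down 3): focus=O path=3 depth=1 children=['V'] left=['I', 'R', 'Z'] right=[] parent=U
Step 2 (down 0): focus=V path=3/0 depth=2 children=[] left=[] right=[] parent=O
Step 3 (up): focus=O path=3 depth=1 children=['V'] left=['I', 'R', 'Z'] right=[] parent=U
Step 4 (down 0): focus=V path=3/0 depth=2 children=[] left=[] right=[] parent=O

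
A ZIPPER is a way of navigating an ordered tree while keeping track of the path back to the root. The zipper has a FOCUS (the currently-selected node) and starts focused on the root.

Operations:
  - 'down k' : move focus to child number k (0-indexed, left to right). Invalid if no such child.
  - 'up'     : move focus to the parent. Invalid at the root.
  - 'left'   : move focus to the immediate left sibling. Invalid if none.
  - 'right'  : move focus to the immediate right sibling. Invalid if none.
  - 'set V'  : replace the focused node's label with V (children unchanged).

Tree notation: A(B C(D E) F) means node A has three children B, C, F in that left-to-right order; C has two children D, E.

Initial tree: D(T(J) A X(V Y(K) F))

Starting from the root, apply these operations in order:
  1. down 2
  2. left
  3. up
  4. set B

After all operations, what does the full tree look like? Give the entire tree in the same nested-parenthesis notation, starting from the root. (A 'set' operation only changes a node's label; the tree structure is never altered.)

Step 1 (down 2): focus=X path=2 depth=1 children=['V', 'Y', 'F'] left=['T', 'A'] right=[] parent=D
Step 2 (left): focus=A path=1 depth=1 children=[] left=['T'] right=['X'] parent=D
Step 3 (up): focus=D path=root depth=0 children=['T', 'A', 'X'] (at root)
Step 4 (set B): focus=B path=root depth=0 children=['T', 'A', 'X'] (at root)

Answer: B(T(J) A X(V Y(K) F))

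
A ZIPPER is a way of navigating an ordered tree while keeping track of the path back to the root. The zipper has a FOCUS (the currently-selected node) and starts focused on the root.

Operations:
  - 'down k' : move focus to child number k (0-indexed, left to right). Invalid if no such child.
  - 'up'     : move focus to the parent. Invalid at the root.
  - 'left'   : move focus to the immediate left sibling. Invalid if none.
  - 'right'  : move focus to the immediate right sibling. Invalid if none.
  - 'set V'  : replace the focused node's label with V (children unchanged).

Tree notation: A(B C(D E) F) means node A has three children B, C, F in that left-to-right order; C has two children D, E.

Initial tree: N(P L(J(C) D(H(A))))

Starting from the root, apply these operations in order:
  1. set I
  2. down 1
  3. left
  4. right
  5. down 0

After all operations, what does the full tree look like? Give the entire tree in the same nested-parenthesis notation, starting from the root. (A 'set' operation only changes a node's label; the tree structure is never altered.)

Answer: I(P L(J(C) D(H(A))))

Derivation:
Step 1 (set I): focus=I path=root depth=0 children=['P', 'L'] (at root)
Step 2 (down 1): focus=L path=1 depth=1 children=['J', 'D'] left=['P'] right=[] parent=I
Step 3 (left): focus=P path=0 depth=1 children=[] left=[] right=['L'] parent=I
Step 4 (right): focus=L path=1 depth=1 children=['J', 'D'] left=['P'] right=[] parent=I
Step 5 (down 0): focus=J path=1/0 depth=2 children=['C'] left=[] right=['D'] parent=L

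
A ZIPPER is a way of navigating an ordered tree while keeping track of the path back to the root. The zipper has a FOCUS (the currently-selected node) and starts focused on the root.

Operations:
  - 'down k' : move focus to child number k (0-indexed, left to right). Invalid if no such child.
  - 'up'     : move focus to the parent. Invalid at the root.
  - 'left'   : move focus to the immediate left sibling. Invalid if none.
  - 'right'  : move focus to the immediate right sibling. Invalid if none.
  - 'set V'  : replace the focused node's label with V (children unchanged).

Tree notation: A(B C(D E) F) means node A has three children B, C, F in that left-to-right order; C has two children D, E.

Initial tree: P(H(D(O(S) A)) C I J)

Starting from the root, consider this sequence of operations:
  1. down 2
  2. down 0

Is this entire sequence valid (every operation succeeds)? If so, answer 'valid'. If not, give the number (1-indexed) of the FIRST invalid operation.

Step 1 (down 2): focus=I path=2 depth=1 children=[] left=['H', 'C'] right=['J'] parent=P
Step 2 (down 0): INVALID

Answer: 2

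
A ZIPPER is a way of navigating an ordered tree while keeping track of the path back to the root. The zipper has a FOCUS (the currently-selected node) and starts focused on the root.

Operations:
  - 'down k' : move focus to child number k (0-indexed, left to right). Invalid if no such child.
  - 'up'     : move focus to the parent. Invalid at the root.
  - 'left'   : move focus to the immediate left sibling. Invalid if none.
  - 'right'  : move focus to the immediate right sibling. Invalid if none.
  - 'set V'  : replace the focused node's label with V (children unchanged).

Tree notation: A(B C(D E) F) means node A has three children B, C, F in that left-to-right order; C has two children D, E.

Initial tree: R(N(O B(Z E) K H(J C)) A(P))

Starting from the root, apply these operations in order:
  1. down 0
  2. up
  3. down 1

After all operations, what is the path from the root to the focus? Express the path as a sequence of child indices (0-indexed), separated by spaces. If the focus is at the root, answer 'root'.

Answer: 1

Derivation:
Step 1 (down 0): focus=N path=0 depth=1 children=['O', 'B', 'K', 'H'] left=[] right=['A'] parent=R
Step 2 (up): focus=R path=root depth=0 children=['N', 'A'] (at root)
Step 3 (down 1): focus=A path=1 depth=1 children=['P'] left=['N'] right=[] parent=R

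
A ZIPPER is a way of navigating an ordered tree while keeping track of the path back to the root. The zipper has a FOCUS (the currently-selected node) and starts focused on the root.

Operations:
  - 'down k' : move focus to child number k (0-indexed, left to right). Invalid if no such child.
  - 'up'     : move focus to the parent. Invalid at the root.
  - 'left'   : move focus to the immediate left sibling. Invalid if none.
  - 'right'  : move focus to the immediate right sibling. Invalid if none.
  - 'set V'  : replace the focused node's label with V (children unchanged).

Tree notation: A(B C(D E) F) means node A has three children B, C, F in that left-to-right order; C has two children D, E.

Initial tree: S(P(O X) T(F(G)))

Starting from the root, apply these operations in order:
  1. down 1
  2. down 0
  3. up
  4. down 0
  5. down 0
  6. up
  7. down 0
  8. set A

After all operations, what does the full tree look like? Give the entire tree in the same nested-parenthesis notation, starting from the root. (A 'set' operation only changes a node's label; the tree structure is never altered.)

Step 1 (down 1): focus=T path=1 depth=1 children=['F'] left=['P'] right=[] parent=S
Step 2 (down 0): focus=F path=1/0 depth=2 children=['G'] left=[] right=[] parent=T
Step 3 (up): focus=T path=1 depth=1 children=['F'] left=['P'] right=[] parent=S
Step 4 (down 0): focus=F path=1/0 depth=2 children=['G'] left=[] right=[] parent=T
Step 5 (down 0): focus=G path=1/0/0 depth=3 children=[] left=[] right=[] parent=F
Step 6 (up): focus=F path=1/0 depth=2 children=['G'] left=[] right=[] parent=T
Step 7 (down 0): focus=G path=1/0/0 depth=3 children=[] left=[] right=[] parent=F
Step 8 (set A): focus=A path=1/0/0 depth=3 children=[] left=[] right=[] parent=F

Answer: S(P(O X) T(F(A)))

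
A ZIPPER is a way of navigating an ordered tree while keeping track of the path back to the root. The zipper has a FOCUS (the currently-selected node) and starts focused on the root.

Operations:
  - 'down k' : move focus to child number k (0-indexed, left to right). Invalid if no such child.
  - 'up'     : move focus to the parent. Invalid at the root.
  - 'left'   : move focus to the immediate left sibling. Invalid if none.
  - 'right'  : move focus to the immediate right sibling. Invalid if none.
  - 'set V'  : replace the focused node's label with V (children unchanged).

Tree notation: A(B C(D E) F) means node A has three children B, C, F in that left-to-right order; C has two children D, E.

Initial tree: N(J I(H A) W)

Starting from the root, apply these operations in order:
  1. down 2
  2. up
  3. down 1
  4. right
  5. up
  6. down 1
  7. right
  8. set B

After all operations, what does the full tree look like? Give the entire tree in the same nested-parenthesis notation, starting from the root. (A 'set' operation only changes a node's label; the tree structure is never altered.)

Step 1 (down 2): focus=W path=2 depth=1 children=[] left=['J', 'I'] right=[] parent=N
Step 2 (up): focus=N path=root depth=0 children=['J', 'I', 'W'] (at root)
Step 3 (down 1): focus=I path=1 depth=1 children=['H', 'A'] left=['J'] right=['W'] parent=N
Step 4 (right): focus=W path=2 depth=1 children=[] left=['J', 'I'] right=[] parent=N
Step 5 (up): focus=N path=root depth=0 children=['J', 'I', 'W'] (at root)
Step 6 (down 1): focus=I path=1 depth=1 children=['H', 'A'] left=['J'] right=['W'] parent=N
Step 7 (right): focus=W path=2 depth=1 children=[] left=['J', 'I'] right=[] parent=N
Step 8 (set B): focus=B path=2 depth=1 children=[] left=['J', 'I'] right=[] parent=N

Answer: N(J I(H A) B)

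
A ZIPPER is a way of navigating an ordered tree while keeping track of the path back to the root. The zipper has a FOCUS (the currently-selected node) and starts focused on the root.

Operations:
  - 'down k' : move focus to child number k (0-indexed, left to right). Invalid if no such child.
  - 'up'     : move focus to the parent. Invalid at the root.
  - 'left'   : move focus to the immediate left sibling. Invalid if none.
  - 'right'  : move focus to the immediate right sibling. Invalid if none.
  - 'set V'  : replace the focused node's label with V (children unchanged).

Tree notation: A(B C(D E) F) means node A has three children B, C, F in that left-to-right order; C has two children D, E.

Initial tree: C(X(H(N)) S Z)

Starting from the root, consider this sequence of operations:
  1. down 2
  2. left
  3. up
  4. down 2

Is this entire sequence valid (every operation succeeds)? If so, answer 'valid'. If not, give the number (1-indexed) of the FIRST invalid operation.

Answer: valid

Derivation:
Step 1 (down 2): focus=Z path=2 depth=1 children=[] left=['X', 'S'] right=[] parent=C
Step 2 (left): focus=S path=1 depth=1 children=[] left=['X'] right=['Z'] parent=C
Step 3 (up): focus=C path=root depth=0 children=['X', 'S', 'Z'] (at root)
Step 4 (down 2): focus=Z path=2 depth=1 children=[] left=['X', 'S'] right=[] parent=C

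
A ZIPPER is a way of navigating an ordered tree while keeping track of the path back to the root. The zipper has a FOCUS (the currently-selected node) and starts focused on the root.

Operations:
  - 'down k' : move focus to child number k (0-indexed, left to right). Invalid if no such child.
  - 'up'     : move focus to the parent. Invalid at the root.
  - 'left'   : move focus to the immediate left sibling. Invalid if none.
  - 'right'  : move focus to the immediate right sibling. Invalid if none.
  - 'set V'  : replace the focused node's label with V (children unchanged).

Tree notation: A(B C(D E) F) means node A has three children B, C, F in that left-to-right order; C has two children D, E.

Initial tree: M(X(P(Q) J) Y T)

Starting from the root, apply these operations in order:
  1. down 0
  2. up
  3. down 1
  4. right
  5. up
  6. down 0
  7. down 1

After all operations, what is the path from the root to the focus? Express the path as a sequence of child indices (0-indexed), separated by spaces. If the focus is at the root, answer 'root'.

Answer: 0 1

Derivation:
Step 1 (down 0): focus=X path=0 depth=1 children=['P', 'J'] left=[] right=['Y', 'T'] parent=M
Step 2 (up): focus=M path=root depth=0 children=['X', 'Y', 'T'] (at root)
Step 3 (down 1): focus=Y path=1 depth=1 children=[] left=['X'] right=['T'] parent=M
Step 4 (right): focus=T path=2 depth=1 children=[] left=['X', 'Y'] right=[] parent=M
Step 5 (up): focus=M path=root depth=0 children=['X', 'Y', 'T'] (at root)
Step 6 (down 0): focus=X path=0 depth=1 children=['P', 'J'] left=[] right=['Y', 'T'] parent=M
Step 7 (down 1): focus=J path=0/1 depth=2 children=[] left=['P'] right=[] parent=X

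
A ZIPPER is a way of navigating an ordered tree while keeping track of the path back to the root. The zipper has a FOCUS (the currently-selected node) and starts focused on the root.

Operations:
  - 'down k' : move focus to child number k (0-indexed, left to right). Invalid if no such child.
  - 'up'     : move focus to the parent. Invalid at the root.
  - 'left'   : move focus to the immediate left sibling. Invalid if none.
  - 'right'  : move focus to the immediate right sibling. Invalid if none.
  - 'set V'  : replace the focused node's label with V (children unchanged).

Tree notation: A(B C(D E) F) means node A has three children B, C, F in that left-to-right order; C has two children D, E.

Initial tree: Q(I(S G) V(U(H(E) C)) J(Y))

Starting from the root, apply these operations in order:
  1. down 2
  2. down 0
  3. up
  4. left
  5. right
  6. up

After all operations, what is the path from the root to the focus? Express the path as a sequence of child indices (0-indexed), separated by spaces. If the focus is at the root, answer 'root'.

Answer: root

Derivation:
Step 1 (down 2): focus=J path=2 depth=1 children=['Y'] left=['I', 'V'] right=[] parent=Q
Step 2 (down 0): focus=Y path=2/0 depth=2 children=[] left=[] right=[] parent=J
Step 3 (up): focus=J path=2 depth=1 children=['Y'] left=['I', 'V'] right=[] parent=Q
Step 4 (left): focus=V path=1 depth=1 children=['U'] left=['I'] right=['J'] parent=Q
Step 5 (right): focus=J path=2 depth=1 children=['Y'] left=['I', 'V'] right=[] parent=Q
Step 6 (up): focus=Q path=root depth=0 children=['I', 'V', 'J'] (at root)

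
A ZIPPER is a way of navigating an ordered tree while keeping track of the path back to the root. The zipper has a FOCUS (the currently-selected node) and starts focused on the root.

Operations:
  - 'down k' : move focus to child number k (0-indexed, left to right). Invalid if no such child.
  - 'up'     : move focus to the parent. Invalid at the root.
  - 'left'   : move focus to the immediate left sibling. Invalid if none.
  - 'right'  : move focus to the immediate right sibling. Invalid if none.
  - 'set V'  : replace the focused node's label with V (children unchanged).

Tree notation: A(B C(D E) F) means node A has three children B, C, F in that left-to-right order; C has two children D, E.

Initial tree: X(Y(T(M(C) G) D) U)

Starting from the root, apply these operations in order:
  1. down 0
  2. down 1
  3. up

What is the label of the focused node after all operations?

Answer: Y

Derivation:
Step 1 (down 0): focus=Y path=0 depth=1 children=['T', 'D'] left=[] right=['U'] parent=X
Step 2 (down 1): focus=D path=0/1 depth=2 children=[] left=['T'] right=[] parent=Y
Step 3 (up): focus=Y path=0 depth=1 children=['T', 'D'] left=[] right=['U'] parent=X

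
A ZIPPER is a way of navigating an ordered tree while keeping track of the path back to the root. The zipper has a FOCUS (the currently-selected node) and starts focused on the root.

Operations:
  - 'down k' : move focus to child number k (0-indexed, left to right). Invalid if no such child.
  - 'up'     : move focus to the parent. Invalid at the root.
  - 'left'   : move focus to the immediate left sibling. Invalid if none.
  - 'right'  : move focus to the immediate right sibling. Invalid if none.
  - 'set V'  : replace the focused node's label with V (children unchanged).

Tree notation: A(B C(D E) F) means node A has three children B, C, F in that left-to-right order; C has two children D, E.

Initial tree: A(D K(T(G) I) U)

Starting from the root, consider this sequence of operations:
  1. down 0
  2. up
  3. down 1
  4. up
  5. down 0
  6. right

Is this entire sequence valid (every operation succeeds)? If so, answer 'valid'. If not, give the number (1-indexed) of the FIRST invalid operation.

Answer: valid

Derivation:
Step 1 (down 0): focus=D path=0 depth=1 children=[] left=[] right=['K', 'U'] parent=A
Step 2 (up): focus=A path=root depth=0 children=['D', 'K', 'U'] (at root)
Step 3 (down 1): focus=K path=1 depth=1 children=['T', 'I'] left=['D'] right=['U'] parent=A
Step 4 (up): focus=A path=root depth=0 children=['D', 'K', 'U'] (at root)
Step 5 (down 0): focus=D path=0 depth=1 children=[] left=[] right=['K', 'U'] parent=A
Step 6 (right): focus=K path=1 depth=1 children=['T', 'I'] left=['D'] right=['U'] parent=A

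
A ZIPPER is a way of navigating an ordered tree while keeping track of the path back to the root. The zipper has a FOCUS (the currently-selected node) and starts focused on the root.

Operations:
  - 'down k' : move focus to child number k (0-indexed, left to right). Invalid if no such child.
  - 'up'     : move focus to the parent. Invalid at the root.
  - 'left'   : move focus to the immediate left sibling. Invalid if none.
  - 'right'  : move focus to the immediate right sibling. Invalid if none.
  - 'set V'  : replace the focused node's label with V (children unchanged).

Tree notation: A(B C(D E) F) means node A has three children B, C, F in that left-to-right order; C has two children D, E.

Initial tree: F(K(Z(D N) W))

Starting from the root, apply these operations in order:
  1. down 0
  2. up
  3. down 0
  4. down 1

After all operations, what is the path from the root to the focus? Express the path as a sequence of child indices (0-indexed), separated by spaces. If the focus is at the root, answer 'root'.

Answer: 0 1

Derivation:
Step 1 (down 0): focus=K path=0 depth=1 children=['Z', 'W'] left=[] right=[] parent=F
Step 2 (up): focus=F path=root depth=0 children=['K'] (at root)
Step 3 (down 0): focus=K path=0 depth=1 children=['Z', 'W'] left=[] right=[] parent=F
Step 4 (down 1): focus=W path=0/1 depth=2 children=[] left=['Z'] right=[] parent=K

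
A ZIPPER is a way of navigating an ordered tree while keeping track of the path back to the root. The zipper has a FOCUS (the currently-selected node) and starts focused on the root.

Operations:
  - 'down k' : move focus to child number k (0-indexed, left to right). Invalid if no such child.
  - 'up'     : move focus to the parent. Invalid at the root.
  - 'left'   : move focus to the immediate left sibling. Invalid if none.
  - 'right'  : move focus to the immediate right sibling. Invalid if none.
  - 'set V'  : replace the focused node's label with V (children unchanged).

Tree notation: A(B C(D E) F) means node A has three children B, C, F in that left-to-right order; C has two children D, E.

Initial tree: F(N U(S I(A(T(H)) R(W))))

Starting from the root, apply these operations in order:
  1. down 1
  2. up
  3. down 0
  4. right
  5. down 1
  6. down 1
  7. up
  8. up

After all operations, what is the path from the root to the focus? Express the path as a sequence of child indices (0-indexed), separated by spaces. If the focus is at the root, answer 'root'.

Answer: 1

Derivation:
Step 1 (down 1): focus=U path=1 depth=1 children=['S', 'I'] left=['N'] right=[] parent=F
Step 2 (up): focus=F path=root depth=0 children=['N', 'U'] (at root)
Step 3 (down 0): focus=N path=0 depth=1 children=[] left=[] right=['U'] parent=F
Step 4 (right): focus=U path=1 depth=1 children=['S', 'I'] left=['N'] right=[] parent=F
Step 5 (down 1): focus=I path=1/1 depth=2 children=['A', 'R'] left=['S'] right=[] parent=U
Step 6 (down 1): focus=R path=1/1/1 depth=3 children=['W'] left=['A'] right=[] parent=I
Step 7 (up): focus=I path=1/1 depth=2 children=['A', 'R'] left=['S'] right=[] parent=U
Step 8 (up): focus=U path=1 depth=1 children=['S', 'I'] left=['N'] right=[] parent=F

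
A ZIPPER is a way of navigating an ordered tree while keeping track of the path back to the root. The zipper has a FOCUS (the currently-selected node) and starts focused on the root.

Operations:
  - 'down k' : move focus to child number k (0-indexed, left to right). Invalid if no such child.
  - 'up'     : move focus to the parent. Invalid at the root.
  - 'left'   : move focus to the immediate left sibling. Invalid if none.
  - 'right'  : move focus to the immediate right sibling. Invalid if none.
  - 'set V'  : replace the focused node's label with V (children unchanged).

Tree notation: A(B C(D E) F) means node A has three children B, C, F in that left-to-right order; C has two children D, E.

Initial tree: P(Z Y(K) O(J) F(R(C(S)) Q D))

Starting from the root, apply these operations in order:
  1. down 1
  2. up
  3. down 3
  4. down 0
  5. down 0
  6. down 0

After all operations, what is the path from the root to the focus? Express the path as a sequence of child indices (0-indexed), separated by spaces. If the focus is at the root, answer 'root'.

Step 1 (down 1): focus=Y path=1 depth=1 children=['K'] left=['Z'] right=['O', 'F'] parent=P
Step 2 (up): focus=P path=root depth=0 children=['Z', 'Y', 'O', 'F'] (at root)
Step 3 (down 3): focus=F path=3 depth=1 children=['R', 'Q', 'D'] left=['Z', 'Y', 'O'] right=[] parent=P
Step 4 (down 0): focus=R path=3/0 depth=2 children=['C'] left=[] right=['Q', 'D'] parent=F
Step 5 (down 0): focus=C path=3/0/0 depth=3 children=['S'] left=[] right=[] parent=R
Step 6 (down 0): focus=S path=3/0/0/0 depth=4 children=[] left=[] right=[] parent=C

Answer: 3 0 0 0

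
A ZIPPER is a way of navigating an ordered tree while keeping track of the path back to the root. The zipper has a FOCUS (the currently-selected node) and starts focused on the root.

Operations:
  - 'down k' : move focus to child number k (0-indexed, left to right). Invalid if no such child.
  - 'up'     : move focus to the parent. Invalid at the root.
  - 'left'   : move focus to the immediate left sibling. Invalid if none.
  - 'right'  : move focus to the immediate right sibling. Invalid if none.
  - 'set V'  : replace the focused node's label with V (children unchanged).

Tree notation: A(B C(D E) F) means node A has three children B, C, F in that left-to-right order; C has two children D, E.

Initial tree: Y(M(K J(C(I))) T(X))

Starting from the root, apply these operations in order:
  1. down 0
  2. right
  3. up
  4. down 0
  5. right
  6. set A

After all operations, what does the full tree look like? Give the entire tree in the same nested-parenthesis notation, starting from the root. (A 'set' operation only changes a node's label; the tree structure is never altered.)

Step 1 (down 0): focus=M path=0 depth=1 children=['K', 'J'] left=[] right=['T'] parent=Y
Step 2 (right): focus=T path=1 depth=1 children=['X'] left=['M'] right=[] parent=Y
Step 3 (up): focus=Y path=root depth=0 children=['M', 'T'] (at root)
Step 4 (down 0): focus=M path=0 depth=1 children=['K', 'J'] left=[] right=['T'] parent=Y
Step 5 (right): focus=T path=1 depth=1 children=['X'] left=['M'] right=[] parent=Y
Step 6 (set A): focus=A path=1 depth=1 children=['X'] left=['M'] right=[] parent=Y

Answer: Y(M(K J(C(I))) A(X))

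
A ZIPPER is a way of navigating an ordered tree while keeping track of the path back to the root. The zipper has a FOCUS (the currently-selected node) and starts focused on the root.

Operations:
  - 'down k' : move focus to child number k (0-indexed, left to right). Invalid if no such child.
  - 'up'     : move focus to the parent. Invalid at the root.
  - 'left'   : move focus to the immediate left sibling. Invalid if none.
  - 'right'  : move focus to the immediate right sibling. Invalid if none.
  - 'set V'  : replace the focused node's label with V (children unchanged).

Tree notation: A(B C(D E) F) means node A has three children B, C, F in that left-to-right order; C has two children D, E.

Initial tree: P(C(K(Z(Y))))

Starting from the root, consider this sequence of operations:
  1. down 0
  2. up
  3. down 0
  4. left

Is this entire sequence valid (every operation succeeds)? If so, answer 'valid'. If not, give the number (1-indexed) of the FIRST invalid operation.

Answer: 4

Derivation:
Step 1 (down 0): focus=C path=0 depth=1 children=['K'] left=[] right=[] parent=P
Step 2 (up): focus=P path=root depth=0 children=['C'] (at root)
Step 3 (down 0): focus=C path=0 depth=1 children=['K'] left=[] right=[] parent=P
Step 4 (left): INVALID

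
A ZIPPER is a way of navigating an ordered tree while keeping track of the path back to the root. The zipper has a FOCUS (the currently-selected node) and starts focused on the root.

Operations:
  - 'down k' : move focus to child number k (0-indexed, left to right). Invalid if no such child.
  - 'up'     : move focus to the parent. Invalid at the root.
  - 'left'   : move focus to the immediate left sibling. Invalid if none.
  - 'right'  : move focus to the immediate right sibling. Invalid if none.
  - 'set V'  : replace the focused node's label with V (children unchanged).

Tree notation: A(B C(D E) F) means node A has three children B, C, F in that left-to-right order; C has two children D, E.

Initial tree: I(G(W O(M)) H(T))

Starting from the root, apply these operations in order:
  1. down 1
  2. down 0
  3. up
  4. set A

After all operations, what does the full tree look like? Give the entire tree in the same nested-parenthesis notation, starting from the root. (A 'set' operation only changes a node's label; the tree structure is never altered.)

Step 1 (down 1): focus=H path=1 depth=1 children=['T'] left=['G'] right=[] parent=I
Step 2 (down 0): focus=T path=1/0 depth=2 children=[] left=[] right=[] parent=H
Step 3 (up): focus=H path=1 depth=1 children=['T'] left=['G'] right=[] parent=I
Step 4 (set A): focus=A path=1 depth=1 children=['T'] left=['G'] right=[] parent=I

Answer: I(G(W O(M)) A(T))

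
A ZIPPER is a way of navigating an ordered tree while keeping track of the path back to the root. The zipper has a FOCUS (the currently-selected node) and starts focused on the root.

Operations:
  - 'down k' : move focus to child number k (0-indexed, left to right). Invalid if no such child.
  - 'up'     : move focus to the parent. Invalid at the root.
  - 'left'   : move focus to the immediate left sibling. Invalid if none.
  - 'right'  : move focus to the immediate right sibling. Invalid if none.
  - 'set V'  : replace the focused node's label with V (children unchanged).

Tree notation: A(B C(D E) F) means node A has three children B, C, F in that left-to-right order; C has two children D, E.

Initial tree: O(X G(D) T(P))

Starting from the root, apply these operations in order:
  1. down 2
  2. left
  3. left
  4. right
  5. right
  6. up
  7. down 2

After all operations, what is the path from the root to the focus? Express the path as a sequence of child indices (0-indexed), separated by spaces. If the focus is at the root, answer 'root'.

Answer: 2

Derivation:
Step 1 (down 2): focus=T path=2 depth=1 children=['P'] left=['X', 'G'] right=[] parent=O
Step 2 (left): focus=G path=1 depth=1 children=['D'] left=['X'] right=['T'] parent=O
Step 3 (left): focus=X path=0 depth=1 children=[] left=[] right=['G', 'T'] parent=O
Step 4 (right): focus=G path=1 depth=1 children=['D'] left=['X'] right=['T'] parent=O
Step 5 (right): focus=T path=2 depth=1 children=['P'] left=['X', 'G'] right=[] parent=O
Step 6 (up): focus=O path=root depth=0 children=['X', 'G', 'T'] (at root)
Step 7 (down 2): focus=T path=2 depth=1 children=['P'] left=['X', 'G'] right=[] parent=O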